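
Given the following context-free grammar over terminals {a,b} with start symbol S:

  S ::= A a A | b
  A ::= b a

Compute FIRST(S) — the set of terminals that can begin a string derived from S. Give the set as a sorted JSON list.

Compute FIRST by fixpoint:
round 1:
  A via A→b a: +{b}
  S via S→A a A: +{b}
  S: {b}  A: {b}
round 2: (no change)
  S: {b}  A: {b}

FIRST(S) = ["b"]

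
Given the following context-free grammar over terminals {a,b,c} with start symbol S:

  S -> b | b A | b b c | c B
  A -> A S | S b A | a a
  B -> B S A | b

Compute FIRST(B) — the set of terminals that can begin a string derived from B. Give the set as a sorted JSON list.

FIRST iteration:
[1]
  A via A→a a: +{a}
  B via B→b: +{b}
  S via S→b: +{b}
  S via S→c B: +{c}
  FIRST(S)={b,c}  FIRST(A)={a}  FIRST(B)={b}
[2]
  A via A→S b A: +{b,c}
  FIRST(S)={b,c}  FIRST(A)={a,b,c}  FIRST(B)={b}
[3] (stable)
  FIRST(S)={b,c}  FIRST(A)={a,b,c}  FIRST(B)={b}

FIRST(B) = ["b"]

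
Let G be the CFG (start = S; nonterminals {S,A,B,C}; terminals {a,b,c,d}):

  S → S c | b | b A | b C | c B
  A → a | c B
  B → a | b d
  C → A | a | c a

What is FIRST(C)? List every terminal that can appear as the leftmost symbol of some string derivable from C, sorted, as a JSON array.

FIRST iteration:
round 1:
  A via A→a: +{a}
  A via A→c B: +{c}
  B via B→a: +{a}
  B via B→b d: +{b}
  C via C→A: +{a,c}
  S via S→b: +{b}
  S via S→c B: +{c}
  FIRST(S)={b,c}  FIRST(A)={a,c}  FIRST(B)={a,b}  FIRST(C)={a,c}
round 2: done
  FIRST(S)={b,c}  FIRST(A)={a,c}  FIRST(B)={a,b}  FIRST(C)={a,c}

FIRST(C) = ["a", "c"]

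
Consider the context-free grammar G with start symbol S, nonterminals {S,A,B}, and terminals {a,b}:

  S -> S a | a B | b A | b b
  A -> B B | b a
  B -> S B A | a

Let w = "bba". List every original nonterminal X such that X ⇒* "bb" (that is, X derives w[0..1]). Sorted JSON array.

CNF form of G:
  S -> S T1 | T0 A | T0 T0 | T1 B
  A -> B B | T0 T1
  B -> S X2 | a
  T0 -> b
  T1 -> a
  X2 -> B A

Fill CYK table bottom-up (cells [i..j] with 0 ≤ i ≤ j ≤ 1 only):
  [0..0]={T0}  "b"  orig:{}
  [1..1]={T0}  "b"  orig:{}
  [0..1]={S}  "bb"

Original NTs in T[0,1] deriving "bb": ["S"]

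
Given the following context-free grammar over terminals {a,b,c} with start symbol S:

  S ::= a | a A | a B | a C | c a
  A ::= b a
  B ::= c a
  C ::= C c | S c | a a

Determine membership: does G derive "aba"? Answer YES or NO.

Convert to CNF:
  S -> T1 A | T1 B | T1 C | T2 T1 | a
  A -> T0 T1
  B -> T2 T1
  C -> C T2 | S T2 | T1 T1
  T0 -> b
  T1 -> a
  T2 -> c

CYK table (by increasing span):
  cell(0,0) a: {S,T1}  orig:{S}
  cell(1,1) b: {T0}  orig:{}
  cell(2,2) a: {S,T1}  orig:{S}
  cell(0,1) ab: ∅
  cell(1,2) ba: {A}
  cell(0,2) aba: {S}

S ∈ T[0,2] ⇒ YES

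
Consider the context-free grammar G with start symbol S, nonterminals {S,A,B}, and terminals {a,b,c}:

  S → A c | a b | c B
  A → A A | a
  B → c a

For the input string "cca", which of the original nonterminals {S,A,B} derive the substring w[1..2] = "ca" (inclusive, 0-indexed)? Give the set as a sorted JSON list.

CNF form of G:
  S -> A T0 | T0 B | T1 T2
  A -> A A | a
  B -> T0 T1
  T0 -> c
  T1 -> a
  T2 -> b

CYK table (by increasing span) (cells [i..j] with 1 ≤ i ≤ j ≤ 2 only):
  T[1,1] 'c' = {T0}  orig:{}
  T[2,2] 'a' = {A,T1}  orig:{A}
  T[1,2] 'ca' = {B}

Original NTs in T[1,2] deriving "ca": ["B"]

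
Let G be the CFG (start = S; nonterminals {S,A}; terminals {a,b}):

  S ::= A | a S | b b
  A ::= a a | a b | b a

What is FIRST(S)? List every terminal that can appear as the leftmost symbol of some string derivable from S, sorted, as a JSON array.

Compute FIRST by fixpoint:
[1]
  A via A→a a: +{a}
  A via A→b a: +{b}
  S via S→A: +{a,b}
  S: {a,b}  A: {a,b}
[2] done
  S: {a,b}  A: {a,b}

FIRST(S) = ["a", "b"]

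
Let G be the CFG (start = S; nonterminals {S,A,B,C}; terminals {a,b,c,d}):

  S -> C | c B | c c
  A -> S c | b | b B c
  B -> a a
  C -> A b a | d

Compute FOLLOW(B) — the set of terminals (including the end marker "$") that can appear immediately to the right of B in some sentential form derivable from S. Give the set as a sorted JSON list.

FIRST iteration:
iter 1:
  A via A→b: +{b}
  B via B→a a: +{a}
  C via C→A b a: +{b}
  C via C→d: +{d}
  S via S→C: +{b,d}
  S via S→c B: +{c}
  FIRST(S)={b,c,d}  FIRST(A)={b}  FIRST(B)={a}  FIRST(C)={b,d}
iter 2:
  A via A→S c: +{c,d}
  C via C→A b a: +{c}
  FIRST(S)={b,c,d}  FIRST(A)={b,c,d}  FIRST(B)={a}  FIRST(C)={b,c,d}
iter 3: done
  FIRST(S)={b,c,d}  FIRST(A)={b,c,d}  FIRST(B)={a}  FIRST(C)={b,c,d}

FOLLOW sets:
FOLLOW(S) := {$}
iter 1:
  A→S c: FOLLOW(S) ⊇ FIRST(c) = {c}; new: +{c}
  A→b B c: FOLLOW(B) ⊇ FIRST(c) = {c}; new: +{c}
  C→A b a: FOLLOW(A) ⊇ FIRST(b) = {b}; new: +{b}
  S→C: FOLLOW(C) ⊇ FOLLOW(S) ⊇ {$,c}; new: +{$,c}
  S→c B: FOLLOW(B) ⊇ FOLLOW(S) ⊇ {$,c}; new: +{$}
  FOLLOW[S]={$,c}  FOLLOW[A]={b}  FOLLOW[B]={$,c}  FOLLOW[C]={$,c}
iter 2: — fixpoint
  FOLLOW[S]={$,c}  FOLLOW[A]={b}  FOLLOW[B]={$,c}  FOLLOW[C]={$,c}

FOLLOW(B) = ["$", "c"]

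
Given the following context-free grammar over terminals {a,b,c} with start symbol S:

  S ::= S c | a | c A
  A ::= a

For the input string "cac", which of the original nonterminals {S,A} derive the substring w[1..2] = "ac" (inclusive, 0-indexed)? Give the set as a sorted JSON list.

CNF form of G:
  S -> S T0 | T0 A | a
  A -> a
  T0 -> c

CYK table (by increasing span), restricted to cells inside w[1..2]:
  T[1,1] 'a' = {A,S}
  T[2,2] 'c' = {T0}  orig:{}
  T[1,2] 'ac' = {S}

Original NTs in T[1,2] deriving "ac": ["S"]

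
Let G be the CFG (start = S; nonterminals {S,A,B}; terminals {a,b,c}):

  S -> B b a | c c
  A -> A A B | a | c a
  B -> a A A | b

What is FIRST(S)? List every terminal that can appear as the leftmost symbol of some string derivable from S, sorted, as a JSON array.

FIRST iteration:
round 1:
  A via A→a: +{a}
  A via A→c a: +{c}
  B via B→a A A: +{a}
  B via B→b: +{b}
  S via S→B b a: +{a,b}
  S via S→c c: +{c}
  FIRST(S)={a,b,c}  FIRST(A)={a,c}  FIRST(B)={a,b}
round 2: done
  FIRST(S)={a,b,c}  FIRST(A)={a,c}  FIRST(B)={a,b}

FIRST(S) = ["a", "b", "c"]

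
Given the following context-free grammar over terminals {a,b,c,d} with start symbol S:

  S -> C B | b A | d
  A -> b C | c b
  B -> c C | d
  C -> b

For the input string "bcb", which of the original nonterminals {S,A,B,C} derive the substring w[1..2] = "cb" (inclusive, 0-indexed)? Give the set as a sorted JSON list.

Convert to CNF:
  S -> C B | T0 A | d
  A -> T0 C | T1 T0
  B -> T1 C | d
  C -> b
  T0 -> b
  T1 -> c

Fill CYK table bottom-up (cells [i..j] with 1 ≤ i ≤ j ≤ 2 only):
  [1..1]={T1}  "c"  orig:{}
  [2..2]={C,T0}  "b"  orig:{C}
  [1..2]={A,B}  "cb"

Original NTs in T[1,2] deriving "cb": ["A", "B"]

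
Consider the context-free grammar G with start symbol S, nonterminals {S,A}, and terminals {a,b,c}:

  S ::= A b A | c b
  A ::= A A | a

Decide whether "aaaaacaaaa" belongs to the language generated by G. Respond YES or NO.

CNF form of G:
  S -> A X2 | T1 T0
  A -> A A | a
  T0 -> b
  T1 -> c
  X2 -> T0 A

Fill CYK table bottom-up:
  [0..0]={A}  "a"
  [1..1]={A}  "a"
  [2..2]={A}  "a"
  [3..3]={A}  "a"
  [4..4]={A}  "a"
  [5..5]={T1}  "c"  orig:{}
  [6..6]={A}  "a"
  [7..7]={A}  "a"
  [8..8]={A}  "a"
  [9..9]={A}  "a"
  [0..1]={A}  "aa"
  [1..2]={A}  "aa"
  [2..3]={A}  "aa"
  [3..4]={A}  "aa"
  [4..5]=∅  "ac"
  [5..6]=∅  "ca"
  [6..7]={A}  "aa"
  [7..8]={A}  "aa"
  [8..9]={A}  "aa"
  [0..2]={A}  "aaa"
  [1..3]={A}  "aaa"
  [2..4]={A}  "aaa"
  [3..5]=∅  "aac"
  [4..6]=∅  "aca"
  [5..7]=∅  "caa"
  [6..8]={A}  "aaa"
  [7..9]={A}  "aaa"
  [0..3]={A}  "aaaa"
  [1..4]={A}  "aaaa"
  [2..5]=∅  "aaac"
  [3..6]=∅  "aaca"
  [4..7]=∅  "acaa"
  [5..8]=∅  "caaa"
  [6..9]={A}  "aaaa"
  [0..4]={A}  "aaaaa"
  [1..5]=∅  "aaaac"
  [2..6]=∅  "aaaca"
  [3..7]=∅  "aacaa"
  [4..8]=∅  "acaaa"
  [5..9]=∅  "caaaa"
  [0..5]=∅  "aaaaac"
  [1..6]=∅  "aaaaca"
  [2..7]=∅  "aaacaa"
  [3..8]=∅  "aacaaa"
  [4..9]=∅  "acaaaa"
  [0..6]=∅  "aaaaaca"
  [1..7]=∅  "aaaacaa"
  [2..8]=∅  "aaacaaa"
  [3..9]=∅  "aacaaaa"
  [0..7]=∅  "aaaaacaa"
  [1..8]=∅  "aaaacaaa"
  [2..9]=∅  "aaacaaaa"
  [0..8]=∅  "aaaaacaaa"
  [1..9]=∅  "aaaacaaaa"
  [0..9]=∅  "aaaaacaaaa"

S ∉ T[0,9] ⇒ NO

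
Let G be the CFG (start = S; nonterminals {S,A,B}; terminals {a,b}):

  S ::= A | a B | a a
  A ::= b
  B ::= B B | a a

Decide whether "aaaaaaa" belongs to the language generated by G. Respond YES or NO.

CNF form of G:
  S -> T0 B | T0 T0 | b
  A -> b
  B -> B B | T0 T0
  T0 -> a

Fill CYK table bottom-up:
  [0..0]={T0}  "a"  orig:{}
  [1..1]={T0}  "a"  orig:{}
  [2..2]={T0}  "a"  orig:{}
  [3..3]={T0}  "a"  orig:{}
  [4..4]={T0}  "a"  orig:{}
  [5..5]={T0}  "a"  orig:{}
  [6..6]={T0}  "a"  orig:{}
  [0..1]={B,S}  "aa"
  [1..2]={B,S}  "aa"
  [2..3]={B,S}  "aa"
  [3..4]={B,S}  "aa"
  [4..5]={B,S}  "aa"
  [5..6]={B,S}  "aa"
  [0..2]={S}  "aaa"
  [1..3]={S}  "aaa"
  [2..4]={S}  "aaa"
  [3..5]={S}  "aaa"
  [4..6]={S}  "aaa"
  [0..3]={B}  "aaaa"
  [1..4]={B}  "aaaa"
  [2..5]={B}  "aaaa"
  [3..6]={B}  "aaaa"
  [0..4]={S}  "aaaaa"
  [1..5]={S}  "aaaaa"
  [2..6]={S}  "aaaaa"
  [0..5]={B}  "aaaaaa"
  [1..6]={B}  "aaaaaa"
  [0..6]={S}  "aaaaaaa"

S ∈ T[0,6] ⇒ YES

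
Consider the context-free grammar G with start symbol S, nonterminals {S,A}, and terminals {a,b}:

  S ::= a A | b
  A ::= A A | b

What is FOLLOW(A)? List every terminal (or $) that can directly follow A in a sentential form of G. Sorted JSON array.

Compute FIRST by fixpoint:
pass 1:
  A via A→b: +{b}
  S via S→a A: +{a}
  S via S→b: +{b}
  FIRST[S]={a,b}  FIRST[A]={b}
pass 2: (stable)
  FIRST[S]={a,b}  FIRST[A]={b}

FOLLOW iteration:
seed FOLLOW(S) with $
[1]
  A→A A: FOLLOW(A) ⊇ FIRST(A) = {b}; new: +{b}
  S→a A: FOLLOW(A) ⊇ FOLLOW(S) ⊇ {$}; new: +{$}
  FOLLOW[S]={$}  FOLLOW[A]={$,b}
[2] — fixpoint
  FOLLOW[S]={$}  FOLLOW[A]={$,b}

FOLLOW(A) = ["$", "b"]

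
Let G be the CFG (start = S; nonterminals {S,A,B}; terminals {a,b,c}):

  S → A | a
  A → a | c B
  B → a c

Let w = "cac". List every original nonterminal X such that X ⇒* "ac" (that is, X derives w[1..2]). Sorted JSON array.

CNF form of G:
  S -> T0 B | a
  A -> T0 B | a
  B -> T1 T0
  T0 -> c
  T1 -> a

CYK table (by increasing span) (cells [i..j] with 1 ≤ i ≤ j ≤ 2 only):
  cell(1,1) a: {A,S,T1}  orig:{A,S}
  cell(2,2) c: {T0}  orig:{}
  cell(1,2) ac: {B}

Original NTs in T[1,2] deriving "ac": ["B"]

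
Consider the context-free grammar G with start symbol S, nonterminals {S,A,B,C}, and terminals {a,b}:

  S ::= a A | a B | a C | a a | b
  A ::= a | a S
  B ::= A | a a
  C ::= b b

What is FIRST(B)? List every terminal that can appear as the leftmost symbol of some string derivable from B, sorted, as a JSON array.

FIRST iteration:
[1]
  A via A→a: +{a}
  B via B→A: +{a}
  C via C→b b: +{b}
  S via S→a A: +{a}
  S via S→b: +{b}
  FIRST(S)={a,b}  FIRST(A)={a}  FIRST(B)={a}  FIRST(C)={b}
[2] — fixpoint
  FIRST(S)={a,b}  FIRST(A)={a}  FIRST(B)={a}  FIRST(C)={b}

FIRST(B) = ["a"]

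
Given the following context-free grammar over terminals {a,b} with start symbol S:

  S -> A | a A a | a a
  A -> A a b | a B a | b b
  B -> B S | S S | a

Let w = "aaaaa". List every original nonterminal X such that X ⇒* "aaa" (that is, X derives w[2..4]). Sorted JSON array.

Convert to CNF:
  S -> A X4 | T0 T0 | T0 X5 | T0 X6 | T1 T1
  A -> A X2 | T0 X3 | T1 T1
  B -> B S | S S | a
  T0 -> a
  T1 -> b
  X2 -> T0 T1
  X3 -> B T0
  X4 -> T0 T1
  X5 -> A T0
  X6 -> B T0

CYK table (by increasing span) (cells [i..j] with 2 ≤ i ≤ j ≤ 4 only):
  T[2,2] 'a' = {B,T0}  orig:{B}
  T[3,3] 'a' = {B,T0}  orig:{B}
  T[4,4] 'a' = {B,T0}  orig:{B}
  T[2,3] 'aa' = {S,X3,X6}  orig:{S}
  T[3,4] 'aa' = {S,X3,X6}  orig:{S}
  T[2,4] 'aaa' = {A,B,S}

Original NTs in T[2,4] deriving "aaa": ["A", "B", "S"]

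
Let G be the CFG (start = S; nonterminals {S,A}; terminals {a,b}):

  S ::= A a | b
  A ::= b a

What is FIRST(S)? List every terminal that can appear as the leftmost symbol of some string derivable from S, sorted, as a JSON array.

FIRST iteration:
iter 1:
  A via A→b a: +{b}
  S via S→A a: +{b}
  FIRST[S]={b}  FIRST[A]={b}
iter 2: (no change)
  FIRST[S]={b}  FIRST[A]={b}

FIRST(S) = ["b"]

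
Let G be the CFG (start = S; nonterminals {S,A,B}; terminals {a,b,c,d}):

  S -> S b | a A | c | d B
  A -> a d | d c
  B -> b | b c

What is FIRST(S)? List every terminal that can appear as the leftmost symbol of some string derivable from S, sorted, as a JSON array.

FIRST sets, iterate to fixpoint:
iter 1:
  A via A→a d: +{a}
  A via A→d c: +{d}
  B via B→b: +{b}
  S via S→a A: +{a}
  S via S→c: +{c}
  S via S→d B: +{d}
  S: {a,c,d}  A: {a,d}  B: {b}
iter 2: done
  S: {a,c,d}  A: {a,d}  B: {b}

FIRST(S) = ["a", "c", "d"]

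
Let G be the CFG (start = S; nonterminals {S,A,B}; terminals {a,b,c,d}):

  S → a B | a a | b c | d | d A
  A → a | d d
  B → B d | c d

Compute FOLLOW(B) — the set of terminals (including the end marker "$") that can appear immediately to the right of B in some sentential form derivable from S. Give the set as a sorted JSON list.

Compute FIRST by fixpoint:
iter 1:
  A via A→a: +{a}
  A via A→d d: +{d}
  B via B→c d: +{c}
  S via S→a B: +{a}
  S via S→b c: +{b}
  S via S→d: +{d}
  S: {a,b,d}  A: {a,d}  B: {c}
iter 2: (no change)
  S: {a,b,d}  A: {a,d}  B: {c}

Compute FOLLOW by fixpoint:
FOLLOW(S) := {$}
pass 1:
  B→B d: FOLLOW(B) ⊇ FIRST(d) = {d}; new: +{d}
  S→a B: FOLLOW(B) ⊇ FOLLOW(S) ⊇ {$}; new: +{$}
  S→d A: FOLLOW(A) ⊇ FOLLOW(S) ⊇ {$}; new: +{$}
  S: {$}  A: {$}  B: {$,d}
pass 2: done
  S: {$}  A: {$}  B: {$,d}

FOLLOW(B) = ["$", "d"]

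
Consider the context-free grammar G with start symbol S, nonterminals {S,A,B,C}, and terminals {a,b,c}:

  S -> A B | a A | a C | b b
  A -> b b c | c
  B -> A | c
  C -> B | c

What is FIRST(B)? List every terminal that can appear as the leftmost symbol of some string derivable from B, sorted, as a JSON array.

FIRST iteration:
round 1:
  A via A→b b c: +{b}
  A via A→c: +{c}
  B via B→A: +{b,c}
  C via C→B: +{b,c}
  S via S→A B: +{b,c}
  S via S→a A: +{a}
  FIRST(S)={a,b,c}  FIRST(A)={b,c}  FIRST(B)={b,c}  FIRST(C)={b,c}
round 2: (stable)
  FIRST(S)={a,b,c}  FIRST(A)={b,c}  FIRST(B)={b,c}  FIRST(C)={b,c}

FIRST(B) = ["b", "c"]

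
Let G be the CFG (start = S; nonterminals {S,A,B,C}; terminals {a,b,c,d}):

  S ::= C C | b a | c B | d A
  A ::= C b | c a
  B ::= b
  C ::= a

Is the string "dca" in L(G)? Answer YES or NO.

Convert to CNF:
  S -> C C | T0 T2 | T1 B | T3 A
  A -> C T0 | T1 T2
  B -> b
  C -> a
  T0 -> b
  T1 -> c
  T2 -> a
  T3 -> d

Fill CYK table bottom-up:
  T[0,0] 'd' = {T3}  orig:{}
  T[1,1] 'c' = {T1}  orig:{}
  T[2,2] 'a' = {C,T2}  orig:{C}
  T[0,1] 'dc' = ∅
  T[1,2] 'ca' = {A}
  T[0,2] 'dca' = {S}

S ∈ T[0,2] ⇒ YES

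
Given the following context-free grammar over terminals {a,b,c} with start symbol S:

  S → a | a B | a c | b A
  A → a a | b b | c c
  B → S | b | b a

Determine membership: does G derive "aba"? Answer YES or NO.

CNF form of G:
  S -> T0 B | T0 T2 | T1 A | a
  A -> T0 T0 | T1 T1 | T2 T2
  B -> T0 B | T0 T2 | T1 A | T1 T0 | a | b
  T0 -> a
  T1 -> b
  T2 -> c

Fill CYK table bottom-up:
  cell(0,0) a: {B,S,T0}  orig:{B,S}
  cell(1,1) b: {B,T1}  orig:{B}
  cell(2,2) a: {B,S,T0}  orig:{B,S}
  cell(0,1) ab: {B,S}
  cell(1,2) ba: {B}
  cell(0,2) aba: {B,S}

S ∈ T[0,2] ⇒ YES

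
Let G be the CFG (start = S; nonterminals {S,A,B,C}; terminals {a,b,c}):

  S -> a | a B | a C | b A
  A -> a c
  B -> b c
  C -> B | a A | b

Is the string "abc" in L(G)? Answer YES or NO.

CNF form of G:
  S -> T0 B | T0 C | T2 A | a
  A -> T0 T1
  B -> T2 T1
  C -> T0 A | T2 T1 | b
  T0 -> a
  T1 -> c
  T2 -> b

Fill CYK table bottom-up:
  [0..0]={S,T0}  "a"  orig:{S}
  [1..1]={C,T2}  "b"  orig:{C}
  [2..2]={T1}  "c"  orig:{}
  [0..1]={S}  "ab"
  [1..2]={B,C}  "bc"
  [0..2]={S}  "abc"

S ∈ T[0,2] ⇒ YES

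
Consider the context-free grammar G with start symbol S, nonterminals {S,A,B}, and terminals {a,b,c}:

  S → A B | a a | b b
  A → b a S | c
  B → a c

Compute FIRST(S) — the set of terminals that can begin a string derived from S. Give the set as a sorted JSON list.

Compute FIRST by fixpoint:
[1]
  A via A→b a S: +{b}
  A via A→c: +{c}
  B via B→a c: +{a}
  S via S→A B: +{b,c}
  S via S→a a: +{a}
  FIRST(S)={a,b,c}  FIRST(A)={b,c}  FIRST(B)={a}
[2] (no change)
  FIRST(S)={a,b,c}  FIRST(A)={b,c}  FIRST(B)={a}

FIRST(S) = ["a", "b", "c"]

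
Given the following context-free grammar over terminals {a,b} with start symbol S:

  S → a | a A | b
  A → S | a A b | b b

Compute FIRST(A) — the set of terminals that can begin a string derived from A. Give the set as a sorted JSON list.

Compute FIRST by fixpoint:
pass 1:
  A via A→a A b: +{a}
  A via A→b b: +{b}
  S via S→a: +{a}
  S via S→b: +{b}
  FIRST[S]={a,b}  FIRST[A]={a,b}
pass 2: done
  FIRST[S]={a,b}  FIRST[A]={a,b}

FIRST(A) = ["a", "b"]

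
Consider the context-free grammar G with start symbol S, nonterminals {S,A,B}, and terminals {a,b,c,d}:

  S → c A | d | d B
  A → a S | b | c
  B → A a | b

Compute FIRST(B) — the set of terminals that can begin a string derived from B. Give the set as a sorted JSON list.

FIRST iteration:
iter 1:
  A via A→a S: +{a}
  A via A→b: +{b}
  A via A→c: +{c}
  B via B→A a: +{a,b,c}
  S via S→c A: +{c}
  S via S→d: +{d}
  S: {c,d}  A: {a,b,c}  B: {a,b,c}
iter 2: (stable)
  S: {c,d}  A: {a,b,c}  B: {a,b,c}

FIRST(B) = ["a", "b", "c"]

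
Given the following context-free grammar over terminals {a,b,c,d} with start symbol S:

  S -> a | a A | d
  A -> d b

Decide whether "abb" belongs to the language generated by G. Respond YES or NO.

CNF form of G:
  S -> T2 A | a | d
  A -> T0 T1
  T0 -> d
  T1 -> b
  T2 -> a

Fill CYK table bottom-up:
  [0..0]={S,T2}  "a"  orig:{S}
  [1..1]={T1}  "b"  orig:{}
  [2..2]={T1}  "b"  orig:{}
  [0..1]=∅  "ab"
  [1..2]=∅  "bb"
  [0..2]=∅  "abb"

S ∉ T[0,2] ⇒ NO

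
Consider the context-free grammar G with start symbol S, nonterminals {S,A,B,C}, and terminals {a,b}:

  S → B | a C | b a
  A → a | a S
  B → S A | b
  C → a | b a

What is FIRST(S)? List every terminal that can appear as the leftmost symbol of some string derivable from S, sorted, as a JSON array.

Compute FIRST by fixpoint:
round 1:
  A via A→a: +{a}
  B via B→b: +{b}
  C via C→a: +{a}
  C via C→b a: +{b}
  S via S→B: +{b}
  S via S→a C: +{a}
  FIRST[S]={a,b}  FIRST[A]={a}  FIRST[B]={b}  FIRST[C]={a,b}
round 2:
  B via B→S A: +{a}
  FIRST[S]={a,b}  FIRST[A]={a}  FIRST[B]={a,b}  FIRST[C]={a,b}
round 3: — fixpoint
  FIRST[S]={a,b}  FIRST[A]={a}  FIRST[B]={a,b}  FIRST[C]={a,b}

FIRST(S) = ["a", "b"]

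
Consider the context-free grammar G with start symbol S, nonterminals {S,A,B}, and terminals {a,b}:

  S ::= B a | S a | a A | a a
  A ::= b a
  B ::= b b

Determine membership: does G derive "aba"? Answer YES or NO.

CNF form of G:
  S -> B T1 | S T1 | T1 A | T1 T1
  A -> T0 T1
  B -> T0 T0
  T0 -> b
  T1 -> a

CYK table (by increasing span):
  [0..0]={T1}  "a"  orig:{}
  [1..1]={T0}  "b"  orig:{}
  [2..2]={T1}  "a"  orig:{}
  [0..1]=∅  "ab"
  [1..2]={A}  "ba"
  [0..2]={S}  "aba"

S ∈ T[0,2] ⇒ YES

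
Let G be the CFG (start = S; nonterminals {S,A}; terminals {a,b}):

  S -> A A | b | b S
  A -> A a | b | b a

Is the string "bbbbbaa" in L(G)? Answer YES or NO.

CNF form of G:
  S -> A A | T1 S | b
  A -> A T0 | T1 T0 | b
  T0 -> a
  T1 -> b

Fill CYK table bottom-up:
  cell(0,0) b: {A,S,T1}  orig:{A,S}
  cell(1,1) b: {A,S,T1}  orig:{A,S}
  cell(2,2) b: {A,S,T1}  orig:{A,S}
  cell(3,3) b: {A,S,T1}  orig:{A,S}
  cell(4,4) b: {A,S,T1}  orig:{A,S}
  cell(5,5) a: {T0}  orig:{}
  cell(6,6) a: {T0}  orig:{}
  cell(0,1) bb: {S}
  cell(1,2) bb: {S}
  cell(2,3) bb: {S}
  cell(3,4) bb: {S}
  cell(4,5) ba: {A}
  cell(5,6) aa: ∅
  cell(0,2) bbb: {S}
  cell(1,3) bbb: {S}
  cell(2,4) bbb: {S}
  cell(3,5) bba: {S}
  cell(4,6) baa: {A}
  cell(0,3) bbbb: {S}
  cell(1,4) bbbb: {S}
  cell(2,5) bbba: {S}
  cell(3,6) bbaa: {S}
  cell(0,4) bbbbb: {S}
  cell(1,5) bbbba: {S}
  cell(2,6) bbbaa: {S}
  cell(0,5) bbbbba: {S}
  cell(1,6) bbbbaa: {S}
  cell(0,6) bbbbbaa: {S}

S ∈ T[0,6] ⇒ YES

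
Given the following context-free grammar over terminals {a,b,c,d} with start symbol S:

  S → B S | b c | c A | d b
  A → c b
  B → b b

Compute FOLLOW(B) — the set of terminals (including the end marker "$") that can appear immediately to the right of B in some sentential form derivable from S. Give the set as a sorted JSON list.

Compute FIRST by fixpoint:
pass 1:
  A via A→c b: +{c}
  B via B→b b: +{b}
  S via S→B S: +{b}
  S via S→c A: +{c}
  S via S→d b: +{d}
  FIRST[S]={b,c,d}  FIRST[A]={c}  FIRST[B]={b}
pass 2: — fixpoint
  FIRST[S]={b,c,d}  FIRST[A]={c}  FIRST[B]={b}

Compute FOLLOW by fixpoint:
initialize: $ ∈ FOLLOW(S)
pass 1:
  S→B S: FOLLOW(B) ⊇ FIRST(S) = {b,c,d}; new: +{b,c,d}
  S→c A: FOLLOW(A) ⊇ FOLLOW(S) ⊇ {$}; new: +{$}
  FOLLOW(S)={$}  FOLLOW(A)={$}  FOLLOW(B)={b,c,d}
pass 2: — fixpoint
  FOLLOW(S)={$}  FOLLOW(A)={$}  FOLLOW(B)={b,c,d}

FOLLOW(B) = ["b", "c", "d"]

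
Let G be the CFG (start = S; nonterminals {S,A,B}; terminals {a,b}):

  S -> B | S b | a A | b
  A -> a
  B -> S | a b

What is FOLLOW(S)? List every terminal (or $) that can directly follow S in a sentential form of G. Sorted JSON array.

FIRST iteration:
iter 1:
  A via A→a: +{a}
  B via B→a b: +{a}
  S via S→B: +{a}
  S via S→b: +{b}
  FIRST(S)={a,b}  FIRST(A)={a}  FIRST(B)={a}
iter 2:
  B via B→S: +{b}
  FIRST(S)={a,b}  FIRST(A)={a}  FIRST(B)={a,b}
iter 3: (stable)
  FIRST(S)={a,b}  FIRST(A)={a}  FIRST(B)={a,b}

FOLLOW sets:
initialize: $ ∈ FOLLOW(S)
pass 1:
  S→B: FOLLOW(B) ⊇ FOLLOW(S) ⊇ {$}; new: +{$}
  S→S b: FOLLOW(S) ⊇ FIRST(b) = {b}; new: +{b}
  S→a A: FOLLOW(A) ⊇ FOLLOW(S) ⊇ {$,b}; new: +{$,b}
  FOLLOW[S]={$,b}  FOLLOW[A]={$,b}  FOLLOW[B]={$}
pass 2:
  S→B: FOLLOW(B) ⊇ FOLLOW(S) ⊇ {$,b}; new: +{b}
  FOLLOW[S]={$,b}  FOLLOW[A]={$,b}  FOLLOW[B]={$,b}
pass 3: (no change)
  FOLLOW[S]={$,b}  FOLLOW[A]={$,b}  FOLLOW[B]={$,b}

FOLLOW(S) = ["$", "b"]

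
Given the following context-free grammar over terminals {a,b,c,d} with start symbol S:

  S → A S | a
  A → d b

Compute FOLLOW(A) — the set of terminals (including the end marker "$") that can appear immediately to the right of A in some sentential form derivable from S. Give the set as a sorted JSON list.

FIRST sets, iterate to fixpoint:
round 1:
  A via A→d b: +{d}
  S via S→A S: +{d}
  S via S→a: +{a}
  FIRST[S]={a,d}  FIRST[A]={d}
round 2: (no change)
  FIRST[S]={a,d}  FIRST[A]={d}

FOLLOW iteration:
seed FOLLOW(S) with $
round 1:
  S→A S: FOLLOW(A) ⊇ FIRST(S) = {a,d}; new: +{a,d}
  S: {$}  A: {a,d}
round 2: (no change)
  S: {$}  A: {a,d}

FOLLOW(A) = ["a", "d"]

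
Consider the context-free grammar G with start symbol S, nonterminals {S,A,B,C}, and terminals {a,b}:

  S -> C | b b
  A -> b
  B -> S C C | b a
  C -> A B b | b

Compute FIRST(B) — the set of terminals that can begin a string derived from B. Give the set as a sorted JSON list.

FIRST iteration:
[1]
  A via A→b: +{b}
  B via B→b a: +{b}
  C via C→A B b: +{b}
  S via S→C: +{b}
  FIRST[S]={b}  FIRST[A]={b}  FIRST[B]={b}  FIRST[C]={b}
[2] (stable)
  FIRST[S]={b}  FIRST[A]={b}  FIRST[B]={b}  FIRST[C]={b}

FIRST(B) = ["b"]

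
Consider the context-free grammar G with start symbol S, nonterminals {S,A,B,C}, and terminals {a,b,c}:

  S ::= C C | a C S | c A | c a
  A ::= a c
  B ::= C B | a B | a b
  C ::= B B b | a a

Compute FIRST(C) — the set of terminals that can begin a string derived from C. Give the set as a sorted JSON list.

FIRST iteration:
iter 1:
  A via A→a c: +{a}
  B via B→a B: +{a}
  C via C→B B b: +{a}
  S via S→C C: +{a}
  S via S→c A: +{c}
  S: {a,c}  A: {a}  B: {a}  C: {a}
iter 2: (stable)
  S: {a,c}  A: {a}  B: {a}  C: {a}

FIRST(C) = ["a"]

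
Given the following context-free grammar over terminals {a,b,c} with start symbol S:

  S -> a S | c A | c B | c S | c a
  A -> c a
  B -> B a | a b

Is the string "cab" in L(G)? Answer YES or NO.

Convert to CNF:
  S -> T0 A | T0 B | T0 S | T0 T1 | T1 S
  A -> T0 T1
  B -> B T1 | T1 T2
  T0 -> c
  T1 -> a
  T2 -> b

CYK table (by increasing span):
  cell(0,0) c: {T0}  orig:{}
  cell(1,1) a: {T1}  orig:{}
  cell(2,2) b: {T2}  orig:{}
  cell(0,1) ca: {A,S}
  cell(1,2) ab: {B}
  cell(0,2) cab: {S}

S ∈ T[0,2] ⇒ YES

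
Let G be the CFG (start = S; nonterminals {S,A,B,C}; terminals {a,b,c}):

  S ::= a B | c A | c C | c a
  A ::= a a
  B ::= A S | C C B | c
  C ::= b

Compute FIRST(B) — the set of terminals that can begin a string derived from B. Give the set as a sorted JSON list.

FIRST sets, iterate to fixpoint:
pass 1:
  A via A→a a: +{a}
  B via B→A S: +{a}
  B via B→c: +{c}
  C via C→b: +{b}
  S via S→a B: +{a}
  S via S→c A: +{c}
  FIRST[S]={a,c}  FIRST[A]={a}  FIRST[B]={a,c}  FIRST[C]={b}
pass 2:
  B via B→C C B: +{b}
  FIRST[S]={a,c}  FIRST[A]={a}  FIRST[B]={a,b,c}  FIRST[C]={b}
pass 3: (stable)
  FIRST[S]={a,c}  FIRST[A]={a}  FIRST[B]={a,b,c}  FIRST[C]={b}

FIRST(B) = ["a", "b", "c"]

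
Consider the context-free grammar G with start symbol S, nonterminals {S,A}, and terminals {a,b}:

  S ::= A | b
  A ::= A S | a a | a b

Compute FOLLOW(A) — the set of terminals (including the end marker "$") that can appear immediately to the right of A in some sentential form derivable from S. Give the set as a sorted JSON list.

Compute FIRST by fixpoint:
round 1:
  A via A→a a: +{a}
  S via S→A: +{a}
  S via S→b: +{b}
  FIRST(S)={a,b}  FIRST(A)={a}
round 2: — fixpoint
  FIRST(S)={a,b}  FIRST(A)={a}

FOLLOW iteration:
initialize: $ ∈ FOLLOW(S)
iter 1:
  A→A S: FOLLOW(A) ⊇ FIRST(S) = {a,b}; new: +{a,b}
  A→A S: FOLLOW(S) ⊇ FOLLOW(A) ⊇ {a,b}; new: +{a,b}
  S→A: FOLLOW(A) ⊇ FOLLOW(S) ⊇ {$,a,b}; new: +{$}
  FOLLOW[S]={$,a,b}  FOLLOW[A]={$,a,b}
iter 2: done
  FOLLOW[S]={$,a,b}  FOLLOW[A]={$,a,b}

FOLLOW(A) = ["$", "a", "b"]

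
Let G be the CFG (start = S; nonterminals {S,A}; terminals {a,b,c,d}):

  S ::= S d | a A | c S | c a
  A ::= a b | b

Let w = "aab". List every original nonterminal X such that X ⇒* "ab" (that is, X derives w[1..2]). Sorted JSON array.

Convert to CNF:
  S -> S T2 | T0 A | T3 S | T3 T0
  A -> T0 T1 | b
  T0 -> a
  T1 -> b
  T2 -> d
  T3 -> c

CYK table (by increasing span), restricted to cells inside w[1..2]:
  T[1,1] 'a' = {T0}  orig:{}
  T[2,2] 'b' = {A,T1}  orig:{A}
  T[1,2] 'ab' = {A,S}

Original NTs in T[1,2] deriving "ab": ["A", "S"]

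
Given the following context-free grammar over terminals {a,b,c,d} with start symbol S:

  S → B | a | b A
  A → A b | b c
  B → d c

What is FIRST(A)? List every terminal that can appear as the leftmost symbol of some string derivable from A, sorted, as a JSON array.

FIRST iteration:
iter 1:
  A via A→b c: +{b}
  B via B→d c: +{d}
  S via S→B: +{d}
  S via S→a: +{a}
  S via S→b A: +{b}
  S: {a,b,d}  A: {b}  B: {d}
iter 2: (stable)
  S: {a,b,d}  A: {b}  B: {d}

FIRST(A) = ["b"]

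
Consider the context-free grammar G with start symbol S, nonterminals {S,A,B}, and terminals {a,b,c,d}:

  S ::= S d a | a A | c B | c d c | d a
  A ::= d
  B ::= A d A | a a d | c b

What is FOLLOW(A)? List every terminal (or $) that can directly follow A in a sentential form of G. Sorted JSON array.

FIRST sets, iterate to fixpoint:
iter 1:
  A via A→d: +{d}
  B via B→A d A: +{d}
  B via B→a a d: +{a}
  B via B→c b: +{c}
  S via S→a A: +{a}
  S via S→c B: +{c}
  S via S→d a: +{d}
  S: {a,c,d}  A: {d}  B: {a,c,d}
iter 2: (no change)
  S: {a,c,d}  A: {d}  B: {a,c,d}

Compute FOLLOW by fixpoint:
initialize: $ ∈ FOLLOW(S)
round 1:
  B→A d A: FOLLOW(A) ⊇ FIRST(d) = {d}; new: +{d}
  S→S d a: FOLLOW(S) ⊇ FIRST(d) = {d}; new: +{d}
  S→a A: FOLLOW(A) ⊇ FOLLOW(S) ⊇ {$,d}; new: +{$}
  S→c B: FOLLOW(B) ⊇ FOLLOW(S) ⊇ {$,d}; new: +{$,d}
  FOLLOW[S]={$,d}  FOLLOW[A]={$,d}  FOLLOW[B]={$,d}
round 2: — fixpoint
  FOLLOW[S]={$,d}  FOLLOW[A]={$,d}  FOLLOW[B]={$,d}

FOLLOW(A) = ["$", "d"]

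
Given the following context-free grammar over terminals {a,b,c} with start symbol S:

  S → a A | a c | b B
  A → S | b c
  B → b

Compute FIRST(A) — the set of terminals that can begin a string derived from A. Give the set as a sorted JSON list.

FIRST sets, iterate to fixpoint:
[1]
  A via A→b c: +{b}
  B via B→b: +{b}
  S via S→a A: +{a}
  S via S→b B: +{b}
  FIRST(S)={a,b}  FIRST(A)={b}  FIRST(B)={b}
[2]
  A via A→S: +{a}
  FIRST(S)={a,b}  FIRST(A)={a,b}  FIRST(B)={b}
[3] done
  FIRST(S)={a,b}  FIRST(A)={a,b}  FIRST(B)={b}

FIRST(A) = ["a", "b"]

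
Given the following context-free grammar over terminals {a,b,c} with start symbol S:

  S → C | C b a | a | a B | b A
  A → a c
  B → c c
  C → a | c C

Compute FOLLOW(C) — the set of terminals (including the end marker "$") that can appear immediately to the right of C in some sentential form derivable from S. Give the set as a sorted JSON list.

Compute FIRST by fixpoint:
iter 1:
  A via A→a c: +{a}
  B via B→c c: +{c}
  C via C→a: +{a}
  C via C→c C: +{c}
  S via S→C: +{a,c}
  S via S→b A: +{b}
  FIRST(S)={a,b,c}  FIRST(A)={a}  FIRST(B)={c}  FIRST(C)={a,c}
iter 2: (no change)
  FIRST(S)={a,b,c}  FIRST(A)={a}  FIRST(B)={c}  FIRST(C)={a,c}

FOLLOW iteration:
initialize: $ ∈ FOLLOW(S)
[1]
  S→C: FOLLOW(C) ⊇ FOLLOW(S) ⊇ {$}; new: +{$}
  S→C b a: FOLLOW(C) ⊇ FIRST(b) = {b}; new: +{b}
  S→a B: FOLLOW(B) ⊇ FOLLOW(S) ⊇ {$}; new: +{$}
  S→b A: FOLLOW(A) ⊇ FOLLOW(S) ⊇ {$}; new: +{$}
  FOLLOW[S]={$}  FOLLOW[A]={$}  FOLLOW[B]={$}  FOLLOW[C]={$,b}
[2] (stable)
  FOLLOW[S]={$}  FOLLOW[A]={$}  FOLLOW[B]={$}  FOLLOW[C]={$,b}

FOLLOW(C) = ["$", "b"]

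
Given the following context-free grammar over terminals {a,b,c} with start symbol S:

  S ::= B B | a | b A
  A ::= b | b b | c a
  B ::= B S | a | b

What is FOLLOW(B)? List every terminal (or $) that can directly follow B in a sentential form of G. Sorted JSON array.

FIRST iteration:
round 1:
  A via A→b: +{b}
  A via A→c a: +{c}
  B via B→a: +{a}
  B via B→b: +{b}
  S via S→B B: +{a,b}
  S: {a,b}  A: {b,c}  B: {a,b}
round 2: done
  S: {a,b}  A: {b,c}  B: {a,b}

Compute FOLLOW by fixpoint:
seed FOLLOW(S) with $
[1]
  B→B S: FOLLOW(B) ⊇ FIRST(S) = {a,b}; new: +{a,b}
  B→B S: FOLLOW(S) ⊇ FOLLOW(B) ⊇ {a,b}; new: +{a,b}
  S→B B: FOLLOW(B) ⊇ FOLLOW(S) ⊇ {$,a,b}; new: +{$}
  S→b A: FOLLOW(A) ⊇ FOLLOW(S) ⊇ {$,a,b}; new: +{$,a,b}
  FOLLOW(S)={$,a,b}  FOLLOW(A)={$,a,b}  FOLLOW(B)={$,a,b}
[2] — fixpoint
  FOLLOW(S)={$,a,b}  FOLLOW(A)={$,a,b}  FOLLOW(B)={$,a,b}

FOLLOW(B) = ["$", "a", "b"]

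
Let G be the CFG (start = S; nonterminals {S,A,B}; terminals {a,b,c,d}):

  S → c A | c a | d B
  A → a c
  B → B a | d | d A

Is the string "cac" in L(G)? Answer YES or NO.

Convert to CNF:
  S -> T1 A | T1 T0 | T2 B
  A -> T0 T1
  B -> B T0 | T2 A | d
  T0 -> a
  T1 -> c
  T2 -> d

CYK table (by increasing span):
  cell(0,0) c: {T1}  orig:{}
  cell(1,1) a: {T0}  orig:{}
  cell(2,2) c: {T1}  orig:{}
  cell(0,1) ca: {S}
  cell(1,2) ac: {A}
  cell(0,2) cac: {S}

S ∈ T[0,2] ⇒ YES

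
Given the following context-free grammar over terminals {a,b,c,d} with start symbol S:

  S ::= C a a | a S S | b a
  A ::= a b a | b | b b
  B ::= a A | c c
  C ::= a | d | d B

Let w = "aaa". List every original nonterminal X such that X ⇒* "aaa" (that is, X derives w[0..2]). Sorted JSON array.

CNF form of G:
  S -> C X5 | T0 X6 | T1 T0
  A -> T0 X4 | T1 T1 | b
  B -> T0 A | T2 T2
  C -> T3 B | a | d
  T0 -> a
  T1 -> b
  T2 -> c
  T3 -> d
  X4 -> T1 T0
  X5 -> T0 T0
  X6 -> S S

CYK fill (cells [i..j] with 0 ≤ i ≤ j ≤ 2 only):
  cell(0,0) a: {C,T0}  orig:{C}
  cell(1,1) a: {C,T0}  orig:{C}
  cell(2,2) a: {C,T0}  orig:{C}
  cell(0,1) aa: {X5}  orig:{}
  cell(1,2) aa: {X5}  orig:{}
  cell(0,2) aaa: {S}

Original NTs in T[0,2] deriving "aaa": ["S"]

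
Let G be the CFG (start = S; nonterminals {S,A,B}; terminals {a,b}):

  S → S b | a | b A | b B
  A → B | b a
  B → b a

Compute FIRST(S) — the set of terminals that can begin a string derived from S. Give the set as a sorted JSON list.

Compute FIRST by fixpoint:
[1]
  A via A→b a: +{b}
  B via B→b a: +{b}
  S via S→a: +{a}
  S via S→b A: +{b}
  S: {a,b}  A: {b}  B: {b}
[2] (no change)
  S: {a,b}  A: {b}  B: {b}

FIRST(S) = ["a", "b"]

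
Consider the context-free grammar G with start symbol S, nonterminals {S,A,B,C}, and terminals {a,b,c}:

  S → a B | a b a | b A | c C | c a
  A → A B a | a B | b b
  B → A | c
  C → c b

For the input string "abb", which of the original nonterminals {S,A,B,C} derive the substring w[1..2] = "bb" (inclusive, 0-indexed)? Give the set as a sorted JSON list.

CNF form of G:
  S -> T0 B | T0 X5 | T1 A | T2 C | T2 T0
  A -> A X3 | T0 B | T1 T1
  B -> A X4 | T0 B | T1 T1 | c
  C -> T2 T1
  T0 -> a
  T1 -> b
  T2 -> c
  X3 -> B T0
  X4 -> B T0
  X5 -> T1 T0

CYK table (by increasing span), restricted to cells inside w[1..2]:
  T[1,1] 'b' = {T1}  orig:{}
  T[2,2] 'b' = {T1}  orig:{}
  T[1,2] 'bb' = {A,B}

Original NTs in T[1,2] deriving "bb": ["A", "B"]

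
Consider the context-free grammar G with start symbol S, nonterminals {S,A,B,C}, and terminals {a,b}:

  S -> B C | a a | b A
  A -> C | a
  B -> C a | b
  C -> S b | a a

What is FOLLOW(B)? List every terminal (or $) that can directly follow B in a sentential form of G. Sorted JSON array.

Compute FIRST by fixpoint:
round 1:
  A via A→a: +{a}
  B via B→b: +{b}
  C via C→a a: +{a}
  S via S→B C: +{b}
  S via S→a a: +{a}
  FIRST(S)={a,b}  FIRST(A)={a}  FIRST(B)={b}  FIRST(C)={a}
round 2:
  B via B→C a: +{a}
  C via C→S b: +{b}
  FIRST(S)={a,b}  FIRST(A)={a}  FIRST(B)={a,b}  FIRST(C)={a,b}
round 3:
  A via A→C: +{b}
  FIRST(S)={a,b}  FIRST(A)={a,b}  FIRST(B)={a,b}  FIRST(C)={a,b}
round 4: (stable)
  FIRST(S)={a,b}  FIRST(A)={a,b}  FIRST(B)={a,b}  FIRST(C)={a,b}

FOLLOW sets:
FOLLOW(S) := {$}
pass 1:
  B→C a: FOLLOW(C) ⊇ FIRST(a) = {a}; new: +{a}
  C→S b: FOLLOW(S) ⊇ FIRST(b) = {b}; new: +{b}
  S→B C: FOLLOW(B) ⊇ FIRST(C) = {a,b}; new: +{a,b}
  S→B C: FOLLOW(C) ⊇ FOLLOW(S) ⊇ {$,b}; new: +{$,b}
  S→b A: FOLLOW(A) ⊇ FOLLOW(S) ⊇ {$,b}; new: +{$,b}
  S: {$,b}  A: {$,b}  B: {a,b}  C: {$,a,b}
pass 2: (no change)
  S: {$,b}  A: {$,b}  B: {a,b}  C: {$,a,b}

FOLLOW(B) = ["a", "b"]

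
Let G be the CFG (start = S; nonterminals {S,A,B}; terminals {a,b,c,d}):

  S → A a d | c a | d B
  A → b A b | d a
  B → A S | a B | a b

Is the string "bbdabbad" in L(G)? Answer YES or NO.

CNF form of G:
  S -> A X5 | T1 B | T3 T2
  A -> T0 X4 | T1 T2
  B -> A S | T2 B | T2 T0
  T0 -> b
  T1 -> d
  T2 -> a
  T3 -> c
  X4 -> A T0
  X5 -> T2 T1

CYK table (by increasing span):
  T[0,0] 'b' = {T0}  orig:{}
  T[1,1] 'b' = {T0}  orig:{}
  T[2,2] 'd' = {T1}  orig:{}
  T[3,3] 'a' = {T2}  orig:{}
  T[4,4] 'b' = {T0}  orig:{}
  T[5,5] 'b' = {T0}  orig:{}
  T[6,6] 'a' = {T2}  orig:{}
  T[7,7] 'd' = {T1}  orig:{}
  T[0,1] 'bb' = ∅
  T[1,2] 'bd' = ∅
  T[2,3] 'da' = {A}
  T[3,4] 'ab' = {B}
  T[4,5] 'bb' = ∅
  T[5,6] 'ba' = ∅
  T[6,7] 'ad' = {X5}  orig:{}
  T[0,2] 'bbd' = ∅
  T[1,3] 'bda' = ∅
  T[2,4] 'dab' = {S,X4}  orig:{S}
  T[3,5] 'abb' = ∅
  T[4,6] 'bba' = ∅
  T[5,7] 'bad' = ∅
  T[0,3] 'bbda' = ∅
  T[1,4] 'bdab' = {A}
  T[2,5] 'dabb' = ∅
  T[3,6] 'abba' = ∅
  T[4,7] 'bbad' = ∅
  T[0,4] 'bbdab' = ∅
  T[1,5] 'bdabb' = {X4}  orig:{}
  T[2,6] 'dabba' = ∅
  T[3,7] 'abbad' = ∅
  T[0,5] 'bbdabb' = {A}
  T[1,6] 'bdabba' = ∅
  T[2,7] 'dabbad' = ∅
  T[0,6] 'bbdabba' = ∅
  T[1,7] 'bdabbad' = ∅
  T[0,7] 'bbdabbad' = {S}

S ∈ T[0,7] ⇒ YES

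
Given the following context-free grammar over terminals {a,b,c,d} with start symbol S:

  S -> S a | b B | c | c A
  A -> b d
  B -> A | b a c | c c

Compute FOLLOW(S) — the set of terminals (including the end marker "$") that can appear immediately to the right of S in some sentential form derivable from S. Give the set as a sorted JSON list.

Compute FIRST by fixpoint:
[1]
  A via A→b d: +{b}
  B via B→A: +{b}
  B via B→c c: +{c}
  S via S→b B: +{b}
  S via S→c: +{c}
  FIRST(S)={b,c}  FIRST(A)={b}  FIRST(B)={b,c}
[2] (stable)
  FIRST(S)={b,c}  FIRST(A)={b}  FIRST(B)={b,c}

Compute FOLLOW by fixpoint:
initialize: $ ∈ FOLLOW(S)
round 1:
  S→S a: FOLLOW(S) ⊇ FIRST(a) = {a}; new: +{a}
  S→b B: FOLLOW(B) ⊇ FOLLOW(S) ⊇ {$,a}; new: +{$,a}
  S→c A: FOLLOW(A) ⊇ FOLLOW(S) ⊇ {$,a}; new: +{$,a}
  S: {$,a}  A: {$,a}  B: {$,a}
round 2: — fixpoint
  S: {$,a}  A: {$,a}  B: {$,a}

FOLLOW(S) = ["$", "a"]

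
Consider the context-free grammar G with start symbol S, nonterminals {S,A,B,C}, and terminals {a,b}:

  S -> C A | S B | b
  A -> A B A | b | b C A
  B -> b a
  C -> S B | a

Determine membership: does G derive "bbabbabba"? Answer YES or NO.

Convert to CNF:
  S -> C A | S B | b
  A -> A X2 | T0 X3 | b
  B -> T0 T1
  C -> S B | a
  T0 -> b
  T1 -> a
  X2 -> B A
  X3 -> C A

Fill CYK table bottom-up:
  [0..0]={A,S,T0}  "b"  orig:{A,S}
  [1..1]={A,S,T0}  "b"  orig:{A,S}
  [2..2]={C,T1}  "a"  orig:{C}
  [3..3]={A,S,T0}  "b"  orig:{A,S}
  [4..4]={A,S,T0}  "b"  orig:{A,S}
  [5..5]={C,T1}  "a"  orig:{C}
  [6..6]={A,S,T0}  "b"  orig:{A,S}
  [7..7]={A,S,T0}  "b"  orig:{A,S}
  [8..8]={C,T1}  "a"  orig:{C}
  [0..1]=∅  "bb"
  [1..2]={B}  "ba"
  [2..3]={S,X3}  "ab"  orig:{S}
  [3..4]=∅  "bb"
  [4..5]={B}  "ba"
  [5..6]={S,X3}  "ab"  orig:{S}
  [6..7]=∅  "bb"
  [7..8]={B}  "ba"
  [0..2]={C,S}  "bba"
  [1..3]={A,X2}  "bab"  orig:{A}
  [2..4]=∅  "abb"
  [3..5]={C,S}  "bba"
  [4..6]={A,X2}  "bab"  orig:{A}
  [5..7]=∅  "abb"
  [6..8]={C,S}  "bba"
  [0..3]={A,S,X3}  "bbab"  orig:{A,S}
  [1..4]=∅  "babb"
  [2..5]={C,S}  "abba"
  [3..6]={A,S,X3}  "bbab"  orig:{A,S}
  [4..7]=∅  "babb"
  [5..8]={C,S}  "abba"
  [0..4]=∅  "bbabb"
  [1..5]=∅  "babba"
  [2..6]={S,X3}  "abbab"  orig:{S}
  [3..7]=∅  "bbabb"
  [4..8]=∅  "babba"
  [0..5]={C,S}  "bbabba"
  [1..6]={A,X2}  "babbab"  orig:{A}
  [2..7]=∅  "abbabb"
  [3..8]={C,S}  "bbabba"
  [0..6]={A,S,X3}  "bbabbab"  orig:{A,S}
  [1..7]=∅  "babbabb"
  [2..8]={C,S}  "abbabba"
  [0..7]=∅  "bbabbabb"
  [1..8]=∅  "babbabba"
  [0..8]={C,S}  "bbabbabba"

S ∈ T[0,8] ⇒ YES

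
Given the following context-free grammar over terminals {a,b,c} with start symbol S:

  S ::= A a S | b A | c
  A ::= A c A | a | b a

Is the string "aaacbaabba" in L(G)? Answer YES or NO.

CNF form of G:
  S -> A X4 | T1 A | c
  A -> A X3 | T1 T2 | a
  T0 -> c
  T1 -> b
  T2 -> a
  X3 -> T0 A
  X4 -> T2 S

Fill CYK table bottom-up:
  cell(0,0) a: {A,T2}  orig:{A}
  cell(1,1) a: {A,T2}  orig:{A}
  cell(2,2) a: {A,T2}  orig:{A}
  cell(3,3) c: {S,T0}  orig:{S}
  cell(4,4) b: {T1}  orig:{}
  cell(5,5) a: {A,T2}  orig:{A}
  cell(6,6) a: {A,T2}  orig:{A}
  cell(7,7) b: {T1}  orig:{}
  cell(8,8) b: {T1}  orig:{}
  cell(9,9) a: {A,T2}  orig:{A}
  cell(0,1) aa: ∅
  cell(1,2) aa: ∅
  cell(2,3) ac: {X4}  orig:{}
  cell(3,4) cb: ∅
  cell(4,5) ba: {A,S}
  cell(5,6) aa: ∅
  cell(6,7) ab: ∅
  cell(7,8) bb: ∅
  cell(8,9) ba: {A,S}
  cell(0,2) aaa: ∅
  cell(1,3) aac: {S}
  cell(2,4) acb: ∅
  cell(3,5) cba: {X3}  orig:{}
  cell(4,6) baa: ∅
  cell(5,7) aab: ∅
  cell(6,8) abb: ∅
  cell(7,9) bba: {S}
  cell(0,3) aaac: {X4}  orig:{}
  cell(1,4) aacb: ∅
  cell(2,5) acba: {A}
  cell(3,6) cbaa: ∅
  cell(4,7) baab: ∅
  cell(5,8) aabb: ∅
  cell(6,9) abba: {X4}  orig:{}
  cell(0,4) aaacb: ∅
  cell(1,5) aacba: ∅
  cell(2,6) acbaa: ∅
  cell(3,7) cbaab: ∅
  cell(4,8) baabb: ∅
  cell(5,9) aabba: {S}
  cell(0,5) aaacba: ∅
  cell(1,6) aacbaa: ∅
  cell(2,7) acbaab: ∅
  cell(3,8) cbaabb: ∅
  cell(4,9) baabba: {S}
  cell(0,6) aaacbaa: ∅
  cell(1,7) aacbaab: ∅
  cell(2,8) acbaabb: ∅
  cell(3,9) cbaabba: ∅
  cell(0,7) aaacbaab: ∅
  cell(1,8) aacbaabb: ∅
  cell(2,9) acbaabba: {S}
  cell(0,8) aaacbaabb: ∅
  cell(1,9) aacbaabba: {X4}  orig:{}
  cell(0,9) aaacbaabba: {S}

S ∈ T[0,9] ⇒ YES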